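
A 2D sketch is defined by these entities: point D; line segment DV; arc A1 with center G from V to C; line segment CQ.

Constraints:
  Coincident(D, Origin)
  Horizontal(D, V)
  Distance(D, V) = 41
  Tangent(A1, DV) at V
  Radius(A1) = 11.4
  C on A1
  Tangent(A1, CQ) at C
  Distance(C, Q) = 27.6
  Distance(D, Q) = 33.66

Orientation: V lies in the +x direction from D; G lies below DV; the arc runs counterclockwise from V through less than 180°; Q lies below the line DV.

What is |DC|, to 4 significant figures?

31.73

D is at the origin; D and V share the same y with |DV| = 41.0 and V on the +x side, so V = (41.00, 0.000). The tangent condition forces GV to be normal to DV, so G = V + (0, -11.4) = (41.00, -11.40). Since GC ⟂ CQ (tangency), |GQ| = √(11.4² + 27.6²) = 29.86 regardless of where C sits on A1. So Q lies on both circle(D, 33.66) and circle(G, 29.86); the below-DV intersection is Q = (16.94, -29.09). C is the foot of the tangent from Q: C = (31.25, -5.488).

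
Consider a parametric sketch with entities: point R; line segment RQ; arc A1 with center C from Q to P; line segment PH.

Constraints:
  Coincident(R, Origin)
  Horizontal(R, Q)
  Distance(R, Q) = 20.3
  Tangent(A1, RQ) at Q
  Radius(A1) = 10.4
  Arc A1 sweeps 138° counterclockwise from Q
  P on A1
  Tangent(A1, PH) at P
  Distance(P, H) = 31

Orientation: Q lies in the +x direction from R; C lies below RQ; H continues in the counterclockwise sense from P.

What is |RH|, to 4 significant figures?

53.24

On A1, Q sits at bearing 90° from C; a 138° counterclockwise sweep puts P at bearing 228°, so P = C + 10.4·(cos 228°, sin 228°) = (13.34, -18.13). A1 meets PH tangentially, so CP is at right angles to PH, so PH runs along (−sin 228°, cos 228°); with |PH| = 31.0, H = (36.38, -38.87). Then |RH| = |H − R| = 53.24.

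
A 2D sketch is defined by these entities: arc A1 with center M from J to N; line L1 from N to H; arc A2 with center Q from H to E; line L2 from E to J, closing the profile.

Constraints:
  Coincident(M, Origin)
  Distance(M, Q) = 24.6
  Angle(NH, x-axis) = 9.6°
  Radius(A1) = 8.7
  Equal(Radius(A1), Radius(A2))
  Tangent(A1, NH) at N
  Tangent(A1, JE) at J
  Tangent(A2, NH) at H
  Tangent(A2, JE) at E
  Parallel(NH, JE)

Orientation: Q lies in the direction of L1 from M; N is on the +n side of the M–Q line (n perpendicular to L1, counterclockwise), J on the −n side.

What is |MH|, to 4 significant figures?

26.09

Tangency of A1 to both parallel lines with radius 8.7 puts N and J at M ± 8.7·n: N = (-1.451, 8.578), J = (1.451, -8.578). Equal radii place H and E the same way about Q: H = Q + 8.7·n = (22.80, 12.68), E = Q − 8.7·n = (25.71, -4.476). Then |MH| = |H − M| = 26.09.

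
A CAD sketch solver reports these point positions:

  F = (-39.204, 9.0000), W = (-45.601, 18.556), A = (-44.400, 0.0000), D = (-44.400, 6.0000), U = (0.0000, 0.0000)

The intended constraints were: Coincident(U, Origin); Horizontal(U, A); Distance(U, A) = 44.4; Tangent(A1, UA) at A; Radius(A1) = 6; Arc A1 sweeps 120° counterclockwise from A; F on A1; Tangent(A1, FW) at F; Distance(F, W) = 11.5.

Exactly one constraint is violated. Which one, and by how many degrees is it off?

Tangent(A1, FW) at F — off by 3.80°.

U = (0.00, 0.00) ✓; U.y = 0.00, A.y = 0.00 ✓; |UA| = 44.40 ✓; ∠(DA, AU) = 90.00° ✓; |DA| = 6.000 ✓; bearing(D→F) − bearing(D→A) = 120.0° ✓; |DF| = 6.000 ✓; ∠(DF, FW) = 86.20° ✗; |FW| = 11.50 ✓.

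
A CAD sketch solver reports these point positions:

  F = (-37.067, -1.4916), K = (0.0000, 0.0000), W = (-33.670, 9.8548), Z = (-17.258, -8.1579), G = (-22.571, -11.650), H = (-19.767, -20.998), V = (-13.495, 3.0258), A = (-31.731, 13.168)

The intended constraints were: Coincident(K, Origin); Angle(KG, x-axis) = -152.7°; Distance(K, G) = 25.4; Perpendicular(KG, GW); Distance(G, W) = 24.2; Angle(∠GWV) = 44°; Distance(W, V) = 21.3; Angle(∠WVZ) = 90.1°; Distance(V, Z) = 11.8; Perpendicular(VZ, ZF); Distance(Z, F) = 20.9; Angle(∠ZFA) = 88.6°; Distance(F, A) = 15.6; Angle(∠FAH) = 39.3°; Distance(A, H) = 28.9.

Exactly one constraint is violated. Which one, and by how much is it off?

Distance(A, H) = 28.9 — off by 7.30.

K = (0.00, 0.00) ✓; KG at -152.7° ✓; |KG| = 25.40 ✓; ∠(KG, GW) = 90.00° ✓; |GW| = 24.20 ✓; ∠GWV = 44.00° ✓; |WV| = 21.30 ✓; ∠WVZ = 90.10° ✓; |VZ| = 11.80 ✓; ∠(VZ, ZF) = 90.00° ✓; |ZF| = 20.90 ✓; ∠ZFA = 88.60° ✓; |FA| = 15.60 ✓; ∠FAH = 39.30° ✓; |AH| = 36.20 ✗.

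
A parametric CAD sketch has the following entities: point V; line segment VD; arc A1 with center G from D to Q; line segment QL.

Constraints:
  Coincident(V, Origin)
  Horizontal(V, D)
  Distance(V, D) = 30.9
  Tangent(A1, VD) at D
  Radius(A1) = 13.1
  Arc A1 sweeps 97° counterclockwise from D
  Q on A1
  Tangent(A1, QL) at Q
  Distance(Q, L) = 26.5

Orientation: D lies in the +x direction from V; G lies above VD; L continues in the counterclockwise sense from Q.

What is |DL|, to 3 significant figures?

42.1

V is at the origin; VD is horizontal with |VD| = 30.9 and D on the +x side, so D = (30.9, 0.00). Tangency of A1 to VD means the radius GD is perpendicular to VD, so G = D + (0, 13.1) = (30.9, 13.1). On A1, D sits at bearing -90° from G; a 97° counterclockwise sweep puts Q at bearing 7°, so Q = G + 13.1·(cos 7°, sin 7°) = (43.9, 14.7). A1 meets QL tangentially, so GQ is at right angles to QL, so QL runs along (−sin 7°, cos 7°); with |QL| = 26.5, L = (40.7, 41.0). Then |DL| = |L − D| = 42.1.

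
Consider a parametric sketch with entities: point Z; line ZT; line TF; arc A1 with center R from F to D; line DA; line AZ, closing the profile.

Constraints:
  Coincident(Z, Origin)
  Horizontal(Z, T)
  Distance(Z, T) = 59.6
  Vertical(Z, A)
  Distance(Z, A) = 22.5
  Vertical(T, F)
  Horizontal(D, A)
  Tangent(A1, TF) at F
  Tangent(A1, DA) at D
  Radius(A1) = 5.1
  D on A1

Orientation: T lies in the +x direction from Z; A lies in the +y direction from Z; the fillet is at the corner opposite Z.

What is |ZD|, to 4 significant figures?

58.96

The virtual corner opposite Z is at (59.60, 22.50). The tangent condition forces RF to be normal to TF and tangency of A1 to DA means the radius RD is perpendicular to DA, with radius 5.1, so the center R sits 5.1 in from both sides at R = (54.50, 17.40). That places the tangent points at F = (59.60, 17.40) on TF and D = (54.50, 22.50) on DA. Then |ZD| = |D − Z| = 58.96.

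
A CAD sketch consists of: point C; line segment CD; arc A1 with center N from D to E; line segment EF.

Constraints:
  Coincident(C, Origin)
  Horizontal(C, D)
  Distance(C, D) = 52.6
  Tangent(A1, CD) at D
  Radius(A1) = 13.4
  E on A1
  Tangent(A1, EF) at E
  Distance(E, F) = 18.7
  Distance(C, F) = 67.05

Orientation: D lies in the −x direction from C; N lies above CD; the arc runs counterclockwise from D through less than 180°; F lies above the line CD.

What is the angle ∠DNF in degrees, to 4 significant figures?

170.2°

Checks: |NE| = 13.40 ✓; ∠(NE, EF) = 90.00° ✓; |EF| = 18.70 ✓; |CF| = 67.05 ✓.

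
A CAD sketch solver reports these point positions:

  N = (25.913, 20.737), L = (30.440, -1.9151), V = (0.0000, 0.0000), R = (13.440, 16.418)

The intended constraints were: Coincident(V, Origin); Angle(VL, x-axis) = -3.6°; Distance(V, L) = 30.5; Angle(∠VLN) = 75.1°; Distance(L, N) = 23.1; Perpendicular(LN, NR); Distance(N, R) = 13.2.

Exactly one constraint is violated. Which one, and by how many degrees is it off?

Perpendicular(LN, NR) — off by 7.80°.

V = (0.00, 0.00) ✓; VL at -3.600° ✓; |VL| = 30.50 ✓; ∠VLN = 75.10° ✓; |LN| = 23.10 ✓; ∠(LN, NR) = 97.80° ✗; |NR| = 13.20 ✓.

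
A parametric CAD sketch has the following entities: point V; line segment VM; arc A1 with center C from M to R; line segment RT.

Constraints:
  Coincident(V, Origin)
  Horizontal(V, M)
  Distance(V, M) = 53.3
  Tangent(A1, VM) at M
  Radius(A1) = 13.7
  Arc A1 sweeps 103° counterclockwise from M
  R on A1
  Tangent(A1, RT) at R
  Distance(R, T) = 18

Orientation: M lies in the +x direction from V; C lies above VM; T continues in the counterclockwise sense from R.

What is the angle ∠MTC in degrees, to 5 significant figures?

9.1139°

On A1, M sits at bearing -90° from C; a 103° counterclockwise sweep puts R at bearing 13°, so R = C + 13.7·(cos 13°, sin 13°) = (66.649, 16.782). The tangent condition forces CR to be normal to RT, so RT runs along (−sin 13°, cos 13°); with |RT| = 18.0, T = (62.600, 34.320). Then cos ∠MTC = TM·TC / (|TM||TC|), giving 9.1139°.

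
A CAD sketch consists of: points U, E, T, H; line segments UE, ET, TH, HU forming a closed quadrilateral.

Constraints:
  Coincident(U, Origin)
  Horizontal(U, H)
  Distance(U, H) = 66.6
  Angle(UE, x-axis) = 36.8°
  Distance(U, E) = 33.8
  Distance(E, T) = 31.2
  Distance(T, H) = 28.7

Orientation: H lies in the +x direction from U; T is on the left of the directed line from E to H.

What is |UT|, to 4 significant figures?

63.59

U is at the origin; UH is horizontal with |UH| = 66.6 and H in +x, so H = (66.6, 0). UE runs at 36.8° with |UE| = 33.8, so E = (27.06, 20.25). T is determined by |ET| = 31.2 and |TH| = 28.7 together: it lies at the intersection of circle(E, 31.2) and circle(H, 28.7). With |EH| = 44.42, the foot of the radical line on EH is 23.89 from E and the perpendicular offset is √(31.2² − 23.89²) = 20.06. Taking the left-of-EH solution: T = (57.48, 27.21).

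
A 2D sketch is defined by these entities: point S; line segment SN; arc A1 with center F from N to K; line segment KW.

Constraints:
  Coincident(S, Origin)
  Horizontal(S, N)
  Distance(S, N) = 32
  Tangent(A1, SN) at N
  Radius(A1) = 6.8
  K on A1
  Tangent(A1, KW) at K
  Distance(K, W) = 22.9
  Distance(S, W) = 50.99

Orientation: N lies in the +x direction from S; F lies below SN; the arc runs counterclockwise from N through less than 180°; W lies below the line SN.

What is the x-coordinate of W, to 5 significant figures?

42.418

Checks: |FK| = 6.800 ✓; ∠(FK, KW) = 90.00° ✓; |KW| = 22.90 ✓; |SW| = 50.99 ✓.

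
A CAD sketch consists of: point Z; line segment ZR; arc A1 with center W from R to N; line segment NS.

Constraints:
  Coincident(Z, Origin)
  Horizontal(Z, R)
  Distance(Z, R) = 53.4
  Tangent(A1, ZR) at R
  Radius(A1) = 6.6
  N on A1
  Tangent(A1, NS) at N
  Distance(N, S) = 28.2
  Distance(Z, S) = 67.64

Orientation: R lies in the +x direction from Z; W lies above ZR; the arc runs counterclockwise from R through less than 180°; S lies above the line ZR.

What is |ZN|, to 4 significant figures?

60.40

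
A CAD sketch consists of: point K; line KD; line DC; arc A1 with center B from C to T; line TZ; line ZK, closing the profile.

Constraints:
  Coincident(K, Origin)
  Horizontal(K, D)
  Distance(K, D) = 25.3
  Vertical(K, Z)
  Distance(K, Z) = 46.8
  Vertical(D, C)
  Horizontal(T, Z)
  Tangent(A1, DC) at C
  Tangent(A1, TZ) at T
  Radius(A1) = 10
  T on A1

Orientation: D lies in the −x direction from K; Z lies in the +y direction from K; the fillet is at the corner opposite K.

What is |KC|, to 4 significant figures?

44.66

The virtual corner opposite K is at (-25.30, 46.80). A1 meets DC tangentially, so BC is at right angles to DC and since A1 is tangent to TZ there, BT ⟂ TZ, with radius 10.0, so the center B sits 10.0 in from both sides at B = (-15.30, 36.80). That places the tangent points at C = (-25.30, 36.80) on DC and T = (-15.30, 46.80) on TZ. Then |KC| = |C − K| = 44.66.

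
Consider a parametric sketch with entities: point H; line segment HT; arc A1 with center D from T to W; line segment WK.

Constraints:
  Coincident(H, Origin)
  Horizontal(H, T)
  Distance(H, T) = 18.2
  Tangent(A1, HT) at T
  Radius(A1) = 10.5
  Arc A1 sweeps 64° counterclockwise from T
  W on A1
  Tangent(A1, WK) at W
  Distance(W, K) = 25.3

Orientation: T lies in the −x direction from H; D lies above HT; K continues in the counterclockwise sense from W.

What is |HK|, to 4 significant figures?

28.73

H is at the origin; HT is horizontal with |HT| = 18.2 and T on the −x side, so T = (-18.20, 0.000). Since A1 is tangent to HT there, DT ⟂ HT, so D = T + (0, 10.5) = (-18.20, 10.50). On A1, T sits at bearing -90° from D; a 64° counterclockwise sweep puts W at bearing -26°, so W = D + 10.5·(cos -26°, sin -26°) = (-8.763, 5.897). Since A1 is tangent to WK there, DW ⟂ WK, so WK runs along (−sin -26°, cos -26°); with |WK| = 25.3, K = (2.328, 28.64). Then |HK| = |K − H| = 28.73.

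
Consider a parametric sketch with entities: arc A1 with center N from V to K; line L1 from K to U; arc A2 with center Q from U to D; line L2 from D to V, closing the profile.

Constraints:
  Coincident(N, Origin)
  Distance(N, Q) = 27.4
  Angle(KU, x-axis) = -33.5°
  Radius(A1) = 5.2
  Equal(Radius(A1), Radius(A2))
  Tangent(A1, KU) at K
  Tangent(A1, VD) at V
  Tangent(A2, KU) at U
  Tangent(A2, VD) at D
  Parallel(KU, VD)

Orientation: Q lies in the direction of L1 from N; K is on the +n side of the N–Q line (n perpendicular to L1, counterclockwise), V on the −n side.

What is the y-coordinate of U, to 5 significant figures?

-10.787

Tangency of A1 to both parallel lines with radius 5.2 puts K and V at N ± 5.2·n: K = (2.8701, 4.3362), V = (-2.8701, -4.3362). Equal radii place U and D the same way about Q: U = Q + 5.2·n = (25.719, -10.787), D = Q − 5.2·n = (19.978, -19.459). So U.y = -10.787.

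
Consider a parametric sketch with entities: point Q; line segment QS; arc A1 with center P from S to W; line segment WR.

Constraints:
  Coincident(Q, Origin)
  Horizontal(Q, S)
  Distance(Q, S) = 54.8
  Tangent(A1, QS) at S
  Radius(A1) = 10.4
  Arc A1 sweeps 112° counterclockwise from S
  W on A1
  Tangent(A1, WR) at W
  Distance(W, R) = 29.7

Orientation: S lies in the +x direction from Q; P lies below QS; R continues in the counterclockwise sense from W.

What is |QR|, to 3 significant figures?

70.1

On A1, S sits at bearing 90° from P; a 112° counterclockwise sweep puts W at bearing 202°, so W = P + 10.4·(cos 202°, sin 202°) = (45.2, -14.3). Since A1 is tangent to WR there, PW ⟂ WR, so WR runs along (−sin 202°, cos 202°); with |WR| = 29.7, R = (56.3, -41.8). Then |QR| = |R − Q| = 70.1.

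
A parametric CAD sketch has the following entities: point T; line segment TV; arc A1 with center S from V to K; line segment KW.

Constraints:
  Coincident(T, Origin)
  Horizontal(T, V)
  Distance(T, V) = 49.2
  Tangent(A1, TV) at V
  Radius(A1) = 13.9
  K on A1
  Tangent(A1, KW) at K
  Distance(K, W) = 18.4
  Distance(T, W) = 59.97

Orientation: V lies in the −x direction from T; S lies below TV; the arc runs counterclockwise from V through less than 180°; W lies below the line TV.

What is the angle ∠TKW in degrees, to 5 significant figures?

69.433°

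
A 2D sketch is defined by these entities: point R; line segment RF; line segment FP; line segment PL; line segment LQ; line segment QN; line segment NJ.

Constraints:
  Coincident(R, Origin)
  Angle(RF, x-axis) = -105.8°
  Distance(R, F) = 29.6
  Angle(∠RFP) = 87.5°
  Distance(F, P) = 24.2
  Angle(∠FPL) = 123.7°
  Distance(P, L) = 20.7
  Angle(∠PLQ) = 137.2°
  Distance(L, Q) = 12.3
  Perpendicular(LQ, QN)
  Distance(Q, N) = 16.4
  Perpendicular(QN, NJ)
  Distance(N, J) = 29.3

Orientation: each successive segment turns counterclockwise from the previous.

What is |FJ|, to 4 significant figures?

22.29

The perpendicularity gives QN at right angles to LQ, so QN runs at 175.8°; with |QN| = 16.4, N = (15.18, -6.463). QN ⟂ NJ, so NJ runs at -94.20°; with |NJ| = 29.3, J = (13.03, -35.68). Then |FJ| = |J − F| = 22.29.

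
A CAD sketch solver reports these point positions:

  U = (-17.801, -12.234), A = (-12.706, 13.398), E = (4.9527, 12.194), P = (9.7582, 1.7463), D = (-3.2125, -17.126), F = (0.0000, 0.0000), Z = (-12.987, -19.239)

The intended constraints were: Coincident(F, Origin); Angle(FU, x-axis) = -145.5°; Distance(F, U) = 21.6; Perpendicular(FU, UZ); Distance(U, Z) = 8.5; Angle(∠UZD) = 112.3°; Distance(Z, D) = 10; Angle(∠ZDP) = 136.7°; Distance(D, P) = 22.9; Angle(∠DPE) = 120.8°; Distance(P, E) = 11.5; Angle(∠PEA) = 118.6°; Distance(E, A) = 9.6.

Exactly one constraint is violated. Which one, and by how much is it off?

Distance(E, A) = 9.6 — off by 8.10.

F = (0.00, 0.00) ✓; FU at -145.5° ✓; |FU| = 21.60 ✓; ∠(FU, UZ) = 90.00° ✓; |UZ| = 8.500 ✓; ∠UZD = 112.3° ✓; |ZD| = 10.00 ✓; ∠ZDP = 136.7° ✓; |DP| = 22.90 ✓; ∠DPE = 120.8° ✓; |PE| = 11.50 ✓; ∠PEA = 118.6° ✓; |EA| = 17.70 ✗.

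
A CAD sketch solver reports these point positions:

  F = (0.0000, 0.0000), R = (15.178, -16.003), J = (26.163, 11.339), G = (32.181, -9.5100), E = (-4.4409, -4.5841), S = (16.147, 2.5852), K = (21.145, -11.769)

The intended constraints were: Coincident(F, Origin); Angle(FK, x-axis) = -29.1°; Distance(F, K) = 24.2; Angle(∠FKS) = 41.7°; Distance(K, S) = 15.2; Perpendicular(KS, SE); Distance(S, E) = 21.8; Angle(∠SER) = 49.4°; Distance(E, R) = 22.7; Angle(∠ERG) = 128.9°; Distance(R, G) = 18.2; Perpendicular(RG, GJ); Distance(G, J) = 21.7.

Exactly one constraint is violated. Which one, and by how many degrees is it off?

Perpendicular(RG, GJ) — off by 4.80°.

F = (0.00, 0.00) ✓; FK at -29.10° ✓; |FK| = 24.20 ✓; ∠FKS = 41.70° ✓; |KS| = 15.20 ✓; ∠(KS, SE) = 90.00° ✓; |SE| = 21.80 ✓; ∠SER = 49.40° ✓; |ER| = 22.70 ✓; ∠ERG = 128.9° ✓; |RG| = 18.20 ✓; ∠(RG, GJ) = 85.20° ✗; |GJ| = 21.70 ✓.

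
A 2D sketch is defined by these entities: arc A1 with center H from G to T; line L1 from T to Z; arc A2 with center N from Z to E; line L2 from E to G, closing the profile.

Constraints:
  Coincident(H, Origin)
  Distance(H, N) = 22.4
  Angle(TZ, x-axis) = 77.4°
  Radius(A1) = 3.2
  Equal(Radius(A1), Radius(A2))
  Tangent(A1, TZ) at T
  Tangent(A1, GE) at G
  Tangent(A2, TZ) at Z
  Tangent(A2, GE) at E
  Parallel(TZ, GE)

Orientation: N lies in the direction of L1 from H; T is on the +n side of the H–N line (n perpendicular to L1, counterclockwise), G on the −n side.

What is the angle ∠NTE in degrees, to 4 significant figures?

7.815°

The slot axis is L1's direction at 77.4°, so u = (cos 77.4°, sin 77.4°) = (0.2181, 0.9759) and n = (−sin 77.4°, cos 77.4°) = (-0.9759, 0.2181). H is at the origin and N lies 22.4 along u from H, so N = 22.4·u = (4.886, 21.86). Tangency of A1 to both parallel lines with radius 3.2 puts T and G at H ± 3.2·n: T = (-3.123, 0.6981), G = (3.123, -0.6981). Equal radii place Z and E the same way about N: Z = N + 3.2·n = (1.763, 22.56), E = N − 3.2·n = (8.009, 21.16). Then cos ∠NTE = TN·TE / (|TN||TE|), giving 7.815°.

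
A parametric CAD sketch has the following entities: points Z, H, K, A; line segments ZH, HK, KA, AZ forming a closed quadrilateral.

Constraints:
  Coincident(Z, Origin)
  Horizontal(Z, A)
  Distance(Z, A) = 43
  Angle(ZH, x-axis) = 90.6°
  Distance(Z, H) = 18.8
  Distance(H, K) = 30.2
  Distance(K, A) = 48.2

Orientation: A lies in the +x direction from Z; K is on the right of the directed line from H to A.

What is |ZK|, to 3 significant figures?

11.8

Checks: |HK| = 30.20 ✓; |KA| = 48.20 ✓.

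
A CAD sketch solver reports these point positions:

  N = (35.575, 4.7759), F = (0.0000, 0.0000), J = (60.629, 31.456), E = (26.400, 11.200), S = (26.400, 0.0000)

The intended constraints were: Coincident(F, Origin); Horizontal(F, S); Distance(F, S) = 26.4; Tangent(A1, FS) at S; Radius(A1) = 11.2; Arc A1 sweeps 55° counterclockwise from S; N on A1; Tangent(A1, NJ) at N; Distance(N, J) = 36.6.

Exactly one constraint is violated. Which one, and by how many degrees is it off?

Tangent(A1, NJ) at N — off by 8.20°.

F = (0.00, 0.00) ✓; F.y = 0.00, S.y = 0.00 ✓; |FS| = 26.40 ✓; ∠(ES, SF) = 90.00° ✓; |ES| = 11.20 ✓; bearing(E→N) − bearing(E→S) = 55.00° ✓; |EN| = 11.20 ✓; ∠(EN, NJ) = 98.20° ✗; |NJ| = 36.60 ✓.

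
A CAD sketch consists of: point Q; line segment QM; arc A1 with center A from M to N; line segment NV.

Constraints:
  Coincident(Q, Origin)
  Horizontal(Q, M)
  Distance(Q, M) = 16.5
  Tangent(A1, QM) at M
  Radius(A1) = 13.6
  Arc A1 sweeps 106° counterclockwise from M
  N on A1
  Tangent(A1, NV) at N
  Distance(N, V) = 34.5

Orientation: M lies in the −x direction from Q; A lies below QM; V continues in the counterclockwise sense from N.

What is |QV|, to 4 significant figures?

54.35

Q is at the origin; QM is horizontal with |QM| = 16.5 and M on the −x side, so M = (-16.50, 0.000). The tangent condition forces AM to be normal to QM, so A = M + (0, -13.6) = (-16.50, -13.60). On A1, M sits at bearing 90° from A; a 106° counterclockwise sweep puts N at bearing 196°, so N = A + 13.6·(cos 196°, sin 196°) = (-29.57, -17.35). The tangent condition forces AN to be normal to NV, so NV runs along (−sin 196°, cos 196°); with |NV| = 34.5, V = (-20.06, -50.51). Then |QV| = |V − Q| = 54.35.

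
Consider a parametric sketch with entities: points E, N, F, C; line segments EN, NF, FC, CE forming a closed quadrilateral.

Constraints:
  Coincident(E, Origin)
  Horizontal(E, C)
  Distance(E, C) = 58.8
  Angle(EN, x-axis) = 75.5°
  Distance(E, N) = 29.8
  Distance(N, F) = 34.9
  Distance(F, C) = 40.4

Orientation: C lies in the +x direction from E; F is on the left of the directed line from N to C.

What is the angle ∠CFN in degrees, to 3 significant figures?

103°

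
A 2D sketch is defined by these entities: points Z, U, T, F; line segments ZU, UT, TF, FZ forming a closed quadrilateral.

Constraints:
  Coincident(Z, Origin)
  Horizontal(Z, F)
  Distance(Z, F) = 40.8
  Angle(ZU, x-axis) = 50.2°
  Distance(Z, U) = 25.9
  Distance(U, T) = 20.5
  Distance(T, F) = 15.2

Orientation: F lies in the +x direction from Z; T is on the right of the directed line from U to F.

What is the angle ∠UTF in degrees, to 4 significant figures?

122.1°

Z is at the origin; Z and F share the same y with |ZF| = 40.8 and F in +x, so F = (40.8, 0). ZU runs at 50.2° with |ZU| = 25.9, so U = (16.58, 19.90). T is determined by |UT| = 20.5 and |TF| = 15.2 together: it lies at the intersection of circle(U, 20.5) and circle(F, 15.2). With |UF| = 31.35, the foot of the radical line on UF is 18.69 from U and the perpendicular offset is √(20.5² − 18.69²) = 8.419. Taking the right-of-UF solution: T = (25.68, 1.528).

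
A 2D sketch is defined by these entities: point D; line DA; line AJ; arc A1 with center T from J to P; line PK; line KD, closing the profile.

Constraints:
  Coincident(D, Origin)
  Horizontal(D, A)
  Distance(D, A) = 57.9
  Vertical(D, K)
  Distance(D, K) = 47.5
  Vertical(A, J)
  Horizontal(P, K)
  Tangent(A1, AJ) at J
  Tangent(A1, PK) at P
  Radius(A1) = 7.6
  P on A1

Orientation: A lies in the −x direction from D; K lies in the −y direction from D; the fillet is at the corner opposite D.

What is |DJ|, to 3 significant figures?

70.3

D is at the origin; D and A share the same y with |DA| = 57.9 and A on the −x side, so A = (-57.9, 0.00). D and K share the same x with |DK| = 47.5 and K on the −y side, so K = (0.00, -47.5). The virtual corner opposite D is at (-57.9, -47.5). Since A1 is tangent to AJ there, TJ ⟂ AJ and A1 meets PK tangentially, so TP is at right angles to PK, with radius 7.6, so the center T sits 7.6 in from both sides at T = (-50.3, -39.9). That places the tangent points at J = (-57.9, -39.9) on AJ and P = (-50.3, -47.5) on PK. Then |DJ| = |J − D| = 70.3.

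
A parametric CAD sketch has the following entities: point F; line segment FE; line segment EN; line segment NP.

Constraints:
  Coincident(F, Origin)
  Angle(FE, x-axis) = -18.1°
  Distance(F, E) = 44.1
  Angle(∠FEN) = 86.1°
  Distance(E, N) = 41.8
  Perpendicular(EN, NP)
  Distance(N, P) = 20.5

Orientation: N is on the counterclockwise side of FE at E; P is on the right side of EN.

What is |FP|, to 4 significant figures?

75.27

∠FEN = 86.1°, so EN runs at -18.1° + (180° − 86.1°) = 75.80° from the x-axis; with |EN| = 41.8, N = E + 41.8·(cos 75.80°, sin 75.80°) = (52.17, 26.82). EN ⟂ NP; with |NP| = 20.5 on the right of EN, P = N + 20.5·(0.9694, -0.2453) = (72.05, 21.79). Then |FP| = |P − F| = 75.27.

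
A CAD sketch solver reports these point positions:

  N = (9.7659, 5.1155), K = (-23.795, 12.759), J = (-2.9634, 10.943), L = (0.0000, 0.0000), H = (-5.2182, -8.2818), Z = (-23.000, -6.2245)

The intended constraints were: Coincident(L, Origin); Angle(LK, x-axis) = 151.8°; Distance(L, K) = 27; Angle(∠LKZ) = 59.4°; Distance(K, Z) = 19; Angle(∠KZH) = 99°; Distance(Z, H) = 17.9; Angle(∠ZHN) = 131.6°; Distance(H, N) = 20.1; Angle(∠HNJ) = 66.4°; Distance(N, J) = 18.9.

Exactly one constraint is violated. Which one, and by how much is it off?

Distance(N, J) = 18.9 — off by 4.90.

L = (0.00, 0.00) ✓; LK at 151.8° ✓; |LK| = 27.00 ✓; ∠LKZ = 59.40° ✓; |KZ| = 19.00 ✓; ∠KZH = 99.00° ✓; |ZH| = 17.90 ✓; ∠ZHN = 131.6° ✓; |HN| = 20.10 ✓; ∠HNJ = 66.40° ✓; |NJ| = 14.00 ✗.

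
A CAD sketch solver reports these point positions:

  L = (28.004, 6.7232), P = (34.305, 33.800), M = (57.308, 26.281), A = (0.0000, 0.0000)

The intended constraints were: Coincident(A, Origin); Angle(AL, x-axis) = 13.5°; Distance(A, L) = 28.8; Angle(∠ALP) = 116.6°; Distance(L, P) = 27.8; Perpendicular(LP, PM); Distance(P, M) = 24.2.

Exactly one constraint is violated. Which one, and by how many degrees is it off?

Perpendicular(LP, PM) — off by 5.00°.

A = (0.00, 0.00) ✓; AL at 13.50° ✓; |AL| = 28.80 ✓; ∠ALP = 116.6° ✓; |LP| = 27.80 ✓; ∠(LP, PM) = 95.00° ✗; |PM| = 24.20 ✓.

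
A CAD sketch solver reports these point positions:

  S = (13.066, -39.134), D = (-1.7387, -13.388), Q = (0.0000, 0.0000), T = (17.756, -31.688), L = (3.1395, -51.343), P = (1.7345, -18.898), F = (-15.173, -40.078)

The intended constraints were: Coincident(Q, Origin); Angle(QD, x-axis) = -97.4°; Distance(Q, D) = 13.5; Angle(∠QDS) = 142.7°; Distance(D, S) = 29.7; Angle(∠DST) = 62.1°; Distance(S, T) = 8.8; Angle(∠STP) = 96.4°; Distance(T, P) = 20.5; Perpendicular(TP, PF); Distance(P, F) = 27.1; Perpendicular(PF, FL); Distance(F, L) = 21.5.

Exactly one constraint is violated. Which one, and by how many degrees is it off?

Perpendicular(PF, FL) — off by 7.00°.

Q = (0.00, 0.00) ✓; QD at -97.40° ✓; |QD| = 13.50 ✓; ∠QDS = 142.7° ✓; |DS| = 29.70 ✓; ∠DST = 62.11° ✓; |ST| = 8.800 ✓; ∠STP = 96.39° ✓; |TP| = 20.50 ✓; ∠(TP, PF) = 90.00° ✓; |PF| = 27.10 ✓; ∠(PF, FL) = 97.00° ✗; |FL| = 21.50 ✓.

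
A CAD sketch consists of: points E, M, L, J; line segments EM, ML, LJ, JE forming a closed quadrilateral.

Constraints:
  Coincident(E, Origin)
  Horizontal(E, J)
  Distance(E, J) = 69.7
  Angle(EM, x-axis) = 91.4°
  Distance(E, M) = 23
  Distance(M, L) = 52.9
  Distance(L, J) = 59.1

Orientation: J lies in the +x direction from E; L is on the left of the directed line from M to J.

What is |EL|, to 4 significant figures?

68.18

Checks: |ML| = 52.90 ✓; |LJ| = 59.10 ✓.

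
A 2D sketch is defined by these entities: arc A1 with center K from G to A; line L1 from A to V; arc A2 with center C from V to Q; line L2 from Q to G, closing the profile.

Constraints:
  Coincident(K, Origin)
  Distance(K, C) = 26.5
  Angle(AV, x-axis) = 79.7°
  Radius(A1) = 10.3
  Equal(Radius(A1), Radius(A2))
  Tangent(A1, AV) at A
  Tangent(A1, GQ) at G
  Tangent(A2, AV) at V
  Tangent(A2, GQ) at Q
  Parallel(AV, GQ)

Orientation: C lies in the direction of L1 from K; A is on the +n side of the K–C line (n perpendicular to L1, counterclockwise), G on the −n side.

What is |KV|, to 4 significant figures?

28.43

The slot axis is L1's direction at 79.7°, so u = (cos 79.7°, sin 79.7°) = (0.1788, 0.9839) and n = (−sin 79.7°, cos 79.7°) = (-0.9839, 0.1788). K is at the origin and C lies 26.5 along u from K, so C = 26.5·u = (4.738, 26.07). Tangency of A1 to both parallel lines with radius 10.3 puts A and G at K ± 10.3·n: A = (-10.13, 1.842), G = (10.13, -1.842). Equal radii place V and Q the same way about C: V = C + 10.3·n = (-5.396, 27.91), Q = C − 10.3·n = (14.87, 24.23). Then |KV| = |V − K| = 28.43.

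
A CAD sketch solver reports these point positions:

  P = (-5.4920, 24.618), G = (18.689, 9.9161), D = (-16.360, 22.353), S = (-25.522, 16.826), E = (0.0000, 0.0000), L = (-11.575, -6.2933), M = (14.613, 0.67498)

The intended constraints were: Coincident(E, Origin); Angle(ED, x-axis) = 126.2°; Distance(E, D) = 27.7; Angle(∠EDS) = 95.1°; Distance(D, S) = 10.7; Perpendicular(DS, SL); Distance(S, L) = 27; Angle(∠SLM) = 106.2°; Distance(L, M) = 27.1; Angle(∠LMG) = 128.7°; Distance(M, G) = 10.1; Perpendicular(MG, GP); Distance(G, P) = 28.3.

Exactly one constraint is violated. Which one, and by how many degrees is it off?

Perpendicular(MG, GP) — off by 7.50°.

E = (0.00, 0.00) ✓; ED at 126.2° ✓; |ED| = 27.70 ✓; ∠EDS = 95.10° ✓; |DS| = 10.70 ✓; ∠(DS, SL) = 90.00° ✓; |SL| = 27.00 ✓; ∠SLM = 106.2° ✓; |LM| = 27.10 ✓; ∠LMG = 128.7° ✓; |MG| = 10.10 ✓; ∠(MG, GP) = 82.50° ✗; |GP| = 28.30 ✓.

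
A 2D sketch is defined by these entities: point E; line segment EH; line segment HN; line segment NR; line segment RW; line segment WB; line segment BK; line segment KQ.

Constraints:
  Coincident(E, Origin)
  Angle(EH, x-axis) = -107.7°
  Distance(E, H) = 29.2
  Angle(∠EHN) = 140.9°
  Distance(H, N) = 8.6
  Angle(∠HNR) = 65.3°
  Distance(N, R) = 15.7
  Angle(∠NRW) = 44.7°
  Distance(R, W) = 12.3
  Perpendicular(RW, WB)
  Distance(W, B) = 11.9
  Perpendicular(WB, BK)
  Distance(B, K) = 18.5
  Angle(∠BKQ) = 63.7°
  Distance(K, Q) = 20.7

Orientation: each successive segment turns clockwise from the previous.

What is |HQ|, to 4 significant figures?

14.71

WB ⟂ BK, so BK runs at 143.2°; with |BK| = 18.5, K = (-30.49, -22.81). ∠BKQ = 63.7° gives KQ at 26.90° from the x-axis; with |KQ| = 20.7, Q = (-12.03, -13.45). Then |HQ| = |Q − H| = 14.71.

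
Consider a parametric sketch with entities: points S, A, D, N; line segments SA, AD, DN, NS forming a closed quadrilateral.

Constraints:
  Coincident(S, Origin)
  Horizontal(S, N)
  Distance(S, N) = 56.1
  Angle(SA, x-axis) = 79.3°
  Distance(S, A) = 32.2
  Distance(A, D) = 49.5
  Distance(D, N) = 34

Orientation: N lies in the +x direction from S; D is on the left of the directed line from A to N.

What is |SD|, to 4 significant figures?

65.02

S is at the origin; S and N share the same y with |SN| = 56.1 and N in +x, so N = (56.1, 0). SA runs at 79.3° with |SA| = 32.2, so A = (5.978, 31.64). D is determined by |AD| = 49.5 and |DN| = 34.0 together: it lies at the intersection of circle(A, 49.5) and circle(N, 34.0). With |AN| = 59.27, the foot of the radical line on AN is 40.55 from A and the perpendicular offset is √(49.5² − 40.55²) = 28.38. Taking the left-of-AN solution: D = (55.42, 33.99).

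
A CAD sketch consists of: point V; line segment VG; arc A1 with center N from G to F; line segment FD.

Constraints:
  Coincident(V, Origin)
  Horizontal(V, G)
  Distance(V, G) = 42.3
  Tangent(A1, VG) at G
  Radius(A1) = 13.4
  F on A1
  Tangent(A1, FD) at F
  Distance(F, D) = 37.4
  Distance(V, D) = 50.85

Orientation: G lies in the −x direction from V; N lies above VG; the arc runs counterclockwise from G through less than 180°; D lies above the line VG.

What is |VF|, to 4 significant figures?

31.02

V is at the origin; V and G share the same y with |VG| = 42.3 and G on the −x side, so G = (-42.30, 0.000). The tangent condition forces NG to be normal to VG, so N = G + (0, 13.4) = (-42.30, 13.40). Since NF ⟂ FD (tangency), |ND| = √(13.4² + 37.4²) = 39.73 regardless of where F sits on A1. So D lies on both circle(V, 50.85) and circle(N, 39.73); the above-VG intersection is D = (-20.43, 46.57). F is the foot of the tangent from D: F = (-29.28, 10.23).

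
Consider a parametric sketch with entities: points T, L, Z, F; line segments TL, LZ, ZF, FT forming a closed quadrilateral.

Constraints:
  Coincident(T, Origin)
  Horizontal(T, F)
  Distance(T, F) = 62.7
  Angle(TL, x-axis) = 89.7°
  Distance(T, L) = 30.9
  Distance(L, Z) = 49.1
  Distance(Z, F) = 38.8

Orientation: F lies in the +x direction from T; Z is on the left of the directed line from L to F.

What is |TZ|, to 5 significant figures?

60.946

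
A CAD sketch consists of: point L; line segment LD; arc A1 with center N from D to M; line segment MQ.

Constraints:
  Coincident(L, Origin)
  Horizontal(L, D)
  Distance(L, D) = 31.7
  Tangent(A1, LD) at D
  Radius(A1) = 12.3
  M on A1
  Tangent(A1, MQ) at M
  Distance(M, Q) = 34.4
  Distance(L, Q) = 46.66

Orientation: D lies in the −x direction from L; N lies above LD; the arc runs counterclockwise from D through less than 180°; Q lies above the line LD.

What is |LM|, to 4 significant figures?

22.15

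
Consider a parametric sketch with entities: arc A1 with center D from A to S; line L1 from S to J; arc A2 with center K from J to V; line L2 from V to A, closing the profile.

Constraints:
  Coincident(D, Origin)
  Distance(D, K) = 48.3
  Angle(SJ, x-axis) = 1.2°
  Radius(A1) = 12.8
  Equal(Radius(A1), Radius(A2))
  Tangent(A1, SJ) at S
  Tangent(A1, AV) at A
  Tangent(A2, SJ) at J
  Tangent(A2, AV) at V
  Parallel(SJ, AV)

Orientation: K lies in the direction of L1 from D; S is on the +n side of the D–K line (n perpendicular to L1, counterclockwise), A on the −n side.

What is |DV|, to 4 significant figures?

49.97

The slot axis is L1's direction at 1.2°, so u = (cos 1.2°, sin 1.2°) = (0.9998, 0.02094) and n = (−sin 1.2°, cos 1.2°) = (-0.02094, 0.9998). D is at the origin and K lies 48.3 along u from D, so K = 48.3·u = (48.29, 1.012). Tangency of A1 to both parallel lines with radius 12.8 puts S and A at D ± 12.8·n: S = (-0.2681, 12.80), A = (0.2681, -12.80). Equal radii place J and V the same way about K: J = K + 12.8·n = (48.02, 13.81), V = K − 12.8·n = (48.56, -11.79). Then |DV| = |V − D| = 49.97.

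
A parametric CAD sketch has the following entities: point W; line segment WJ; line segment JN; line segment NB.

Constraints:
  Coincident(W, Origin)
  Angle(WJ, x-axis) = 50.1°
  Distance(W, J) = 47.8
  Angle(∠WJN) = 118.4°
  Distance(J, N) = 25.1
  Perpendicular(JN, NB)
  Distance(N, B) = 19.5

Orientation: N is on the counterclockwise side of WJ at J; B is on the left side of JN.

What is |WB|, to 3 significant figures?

52.9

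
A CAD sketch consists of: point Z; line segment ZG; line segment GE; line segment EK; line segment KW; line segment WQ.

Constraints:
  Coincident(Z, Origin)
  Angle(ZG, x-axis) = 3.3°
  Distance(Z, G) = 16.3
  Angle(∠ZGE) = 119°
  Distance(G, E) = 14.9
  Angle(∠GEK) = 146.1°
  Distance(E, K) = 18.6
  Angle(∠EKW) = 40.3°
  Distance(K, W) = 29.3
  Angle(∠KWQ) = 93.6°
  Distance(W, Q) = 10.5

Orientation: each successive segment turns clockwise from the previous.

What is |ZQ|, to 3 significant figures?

13.2

∠EKW = 40.3° gives KW at 129° from the x-axis; with |KW| = 29.3, W = (5.40, -7.38). ∠KWQ = 93.6° gives WQ at 42.3° from the x-axis; with |WQ| = 10.5, Q = (13.2, -0.316). Then |ZQ| = |Q − Z| = 13.2.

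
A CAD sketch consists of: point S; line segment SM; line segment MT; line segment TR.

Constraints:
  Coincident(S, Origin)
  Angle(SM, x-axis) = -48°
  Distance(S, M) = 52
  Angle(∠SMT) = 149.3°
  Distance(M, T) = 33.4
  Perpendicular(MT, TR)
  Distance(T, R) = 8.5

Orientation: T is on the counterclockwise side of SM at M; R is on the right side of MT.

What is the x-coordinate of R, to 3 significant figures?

64.2

∠SMT = 149.3°, so MT runs at -48.0° + (180° − 149.3°) = -17.3° from the x-axis; with |MT| = 33.4, T = M + 33.4·(cos -17.3°, sin -17.3°) = (66.7, -48.6). MT is perpendicular to TR; with |TR| = 8.5 on the right of MT, R = T + 8.5·(-0.297, -0.955) = (64.2, -56.7). So R.x = 64.2.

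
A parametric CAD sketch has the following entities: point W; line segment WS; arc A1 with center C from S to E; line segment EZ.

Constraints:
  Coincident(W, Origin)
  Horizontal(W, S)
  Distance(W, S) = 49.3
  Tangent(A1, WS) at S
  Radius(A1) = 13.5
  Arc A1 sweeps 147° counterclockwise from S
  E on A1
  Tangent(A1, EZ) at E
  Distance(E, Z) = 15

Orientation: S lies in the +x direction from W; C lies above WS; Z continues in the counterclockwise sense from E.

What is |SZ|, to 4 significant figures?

33.40

W is at the origin; W and S share the same y with |WS| = 49.3 and S on the +x side, so S = (49.30, 0.000). Since A1 is tangent to WS there, CS ⟂ WS, so C = S + (0, 13.5) = (49.30, 13.50). On A1, S sits at bearing -90° from C; a 147° counterclockwise sweep puts E at bearing 57°, so E = C + 13.5·(cos 57°, sin 57°) = (56.65, 24.82). A1 meets EZ tangentially, so CE is at right angles to EZ, so EZ runs along (−sin 57°, cos 57°); with |EZ| = 15.0, Z = (44.07, 32.99). Then |SZ| = |Z − S| = 33.40.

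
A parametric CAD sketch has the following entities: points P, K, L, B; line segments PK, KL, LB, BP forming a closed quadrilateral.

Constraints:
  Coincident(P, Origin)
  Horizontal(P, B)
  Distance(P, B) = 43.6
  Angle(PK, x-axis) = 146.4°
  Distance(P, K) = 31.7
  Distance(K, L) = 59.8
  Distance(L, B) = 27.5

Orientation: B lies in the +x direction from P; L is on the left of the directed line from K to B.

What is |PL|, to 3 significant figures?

41.5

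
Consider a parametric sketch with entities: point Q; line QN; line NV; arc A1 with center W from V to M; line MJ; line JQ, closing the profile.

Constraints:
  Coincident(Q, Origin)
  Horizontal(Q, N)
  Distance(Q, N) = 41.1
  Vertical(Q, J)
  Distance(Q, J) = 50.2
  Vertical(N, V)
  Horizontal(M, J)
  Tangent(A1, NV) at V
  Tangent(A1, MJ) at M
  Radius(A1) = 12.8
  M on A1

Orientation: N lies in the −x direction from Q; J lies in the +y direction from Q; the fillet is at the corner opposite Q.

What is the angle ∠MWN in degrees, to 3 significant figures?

161°

Q is at the origin; QN is horizontal with |QN| = 41.1 and N on the −x side, so N = (-41.1, 0.00). Q and J share the same x with |QJ| = 50.2 and J on the +y side, so J = (0.00, 50.2). The virtual corner opposite Q is at (-41.1, 50.2). Tangency of A1 to NV means the radius WV is perpendicular to NV and tangency of A1 to MJ means the radius WM is perpendicular to MJ, with radius 12.8, so the center W sits 12.8 in from both sides at W = (-28.3, 37.4). That places the tangent points at V = (-41.1, 37.4) on NV and M = (-28.3, 50.2) on MJ. Then cos ∠MWN = WM·WN / (|WM||WN|), giving 161°.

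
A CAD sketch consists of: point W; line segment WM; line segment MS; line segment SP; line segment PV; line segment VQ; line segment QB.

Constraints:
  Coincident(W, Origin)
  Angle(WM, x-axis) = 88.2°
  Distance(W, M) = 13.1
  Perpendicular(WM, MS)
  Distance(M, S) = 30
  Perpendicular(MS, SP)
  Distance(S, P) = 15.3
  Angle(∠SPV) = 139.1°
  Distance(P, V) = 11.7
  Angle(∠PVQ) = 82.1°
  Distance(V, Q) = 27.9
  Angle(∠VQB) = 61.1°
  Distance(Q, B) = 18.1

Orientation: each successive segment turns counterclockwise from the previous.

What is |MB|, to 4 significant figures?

21.66

W is at the origin; WM runs at 88.2° with length 13.1, so M = (0.4115, 13.09). The perpendicularity gives MS at right angles to WM, so MS runs at 178.2°; with |MS| = 30.0, S = (-29.57, 14.04). MS is perpendicular to SP, so SP runs at -91.80°; with |SP| = 15.3, P = (-30.05, -1.257). ∠SPV = 139.1° gives PV at -50.90° from the x-axis; with |PV| = 11.7, V = (-22.68, -10.34). ∠PVQ = 82.1° gives VQ at 47.00° from the x-axis; with |VQ| = 27.9, Q = (-3.648, 10.07). ∠VQB = 61.1° gives QB at 165.9° from the x-axis; with |QB| = 18.1, B = (-21.20, 14.48). Then |MB| = |B − M| = 21.66.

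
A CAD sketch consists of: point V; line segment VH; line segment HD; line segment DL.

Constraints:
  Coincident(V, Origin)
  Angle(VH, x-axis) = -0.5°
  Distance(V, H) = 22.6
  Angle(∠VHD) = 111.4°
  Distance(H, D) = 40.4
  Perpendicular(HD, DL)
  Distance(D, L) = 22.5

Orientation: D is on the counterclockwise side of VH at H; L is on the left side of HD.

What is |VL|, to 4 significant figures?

48.67

V is at the origin; VH runs at -0.5° with length 22.6, so H = 22.6·(cos -0.5°, sin -0.5°) = (22.60, -0.1972). ∠VHD = 111.4°, so HD runs at -0.5° + (180° − 111.4°) = 68.10° from the x-axis; with |HD| = 40.4, D = H + 40.4·(cos 68.10°, sin 68.10°) = (37.67, 37.29). HD ⟂ DL; with |DL| = 22.5 on the left of HD, L = D + 22.5·(-0.9278, 0.3730) = (16.79, 45.68). Then |VL| = |L − V| = 48.67.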